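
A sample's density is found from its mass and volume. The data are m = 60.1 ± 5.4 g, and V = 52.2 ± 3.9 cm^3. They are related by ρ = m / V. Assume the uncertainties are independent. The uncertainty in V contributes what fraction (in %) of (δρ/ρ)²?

(δρ/ρ)² = (1·δm/m)² + (-1·δV/V)²
  m term: (1×0.0899)² = 0.00807
  V term: (-1×0.0747)² = 0.00558
Total = 0.0137. Share from V = 0.00558/0.0137 = 0.409.

40.9%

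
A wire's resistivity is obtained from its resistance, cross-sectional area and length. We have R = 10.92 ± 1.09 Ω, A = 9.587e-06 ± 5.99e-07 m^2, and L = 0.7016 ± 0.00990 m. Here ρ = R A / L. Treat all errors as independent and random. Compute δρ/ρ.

Products/powers → add relative errors in quadrature, weighted by exponent:
  (1·δR/R)² = (1×0.0998)² = 0.00996;  (1·δA/A)² = (1×0.0625)² = 0.00390;  (-1·δL/L)² = (-1×0.0141)² = 0.000199
δρ/ρ = √(0.0141) = 0.119

0.119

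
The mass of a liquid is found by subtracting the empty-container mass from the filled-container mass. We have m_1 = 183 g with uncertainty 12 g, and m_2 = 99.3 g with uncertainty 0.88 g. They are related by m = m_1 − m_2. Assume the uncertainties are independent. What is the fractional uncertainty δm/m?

Sums and differences: (δm)² = Σ (cᵢ δxᵢ)².
  (δm_1)² = 144;  (δm_2)² = 0.774
δm = √(145) = 12.0 g
m = 83.7 g, so δm/m = 12.0/83.7 = 0.144.

0.144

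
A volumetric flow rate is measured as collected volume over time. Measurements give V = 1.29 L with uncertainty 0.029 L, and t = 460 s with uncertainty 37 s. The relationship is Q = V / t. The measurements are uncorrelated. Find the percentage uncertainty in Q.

Q is a product of powers, so relative uncertainties combine in quadrature:
  (1·δV/V)² = (1×0.0225)² = 0.000505;  (-1·δt/t)² = (-1×0.0804)² = 0.00647
δQ/Q = √(0.00698) = 0.0835

8.35%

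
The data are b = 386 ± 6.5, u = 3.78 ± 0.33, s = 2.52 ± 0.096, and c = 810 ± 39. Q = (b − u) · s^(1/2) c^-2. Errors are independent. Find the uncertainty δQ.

Let w = b − u = 382. δw = √(δb² + δu²) = √(42.2 + 0.109) = 6.51, so δw/w = 0.0170.
Q is then a monomial in w, s, c:
δQ/Q = √((δw/w)² + (½·δs/s)² + (-2·δc/c)²) = √(0.000290 + 0.000363 + 0.00927) = 0.0996
Q = 0.000925, so δQ = 0.0996 × 0.000925 = 9.21e-05.

9.21e-05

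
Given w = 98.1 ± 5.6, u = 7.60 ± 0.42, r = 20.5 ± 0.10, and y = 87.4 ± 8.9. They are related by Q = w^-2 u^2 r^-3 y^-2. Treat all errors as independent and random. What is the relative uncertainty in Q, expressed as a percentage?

25.9%

For a monomial Q ∝ w^-2, u^2, r^-3, y^-2, fractional errors add in quadrature:
  (-2·δw/w)² = (-2×0.0571)² = 0.0130;  (2·δu/u)² = (2×0.0553)² = 0.0122;  (-3·δr/r)² = (-3×0.00488)² = 0.000214;  (-2·δy/y)² = (-2×0.102)² = 0.0415
δQ/Q = √(0.0669) = 0.259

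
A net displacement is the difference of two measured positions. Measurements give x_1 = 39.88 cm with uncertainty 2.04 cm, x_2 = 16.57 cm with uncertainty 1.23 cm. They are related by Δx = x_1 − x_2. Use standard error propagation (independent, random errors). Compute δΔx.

Each term contributes (cᵢ δxᵢ)² to (δΔx)²:
  (δx_1)² = 4.16;  (δx_2)² = 1.51
δΔx = √(5.67) = 2.38 cm

2.38 cm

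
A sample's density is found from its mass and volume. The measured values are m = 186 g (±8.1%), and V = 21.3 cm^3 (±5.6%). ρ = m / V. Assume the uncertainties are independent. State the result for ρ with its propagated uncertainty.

8.73 ± 0.860 g/cm^3

For a monomial ρ ∝ m, V^-1, fractional errors add in quadrature:
  (1·δm/m)² = (1×0.0810)² = 0.00656;  (-1·δV/V)² = (-1×0.0560)² = 0.00314
δρ/ρ = √(0.00970) = 0.0985
ρ = 8.73 g/cm^3, so δρ = 0.0985 × 8.73 = 0.860 g/cm^3.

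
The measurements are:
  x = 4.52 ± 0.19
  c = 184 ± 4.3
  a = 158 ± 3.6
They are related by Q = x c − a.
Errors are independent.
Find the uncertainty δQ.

40.2

Let p = x·c = 832. δp/p = √((1·δx/x)² + (1·δc/c)²) = √(0.00177 + 0.000546) = 0.0481, so δp = 40.0.
Q = p − a: δQ = √(δp² + δa²) = √(1600 + 13.0) = 40.2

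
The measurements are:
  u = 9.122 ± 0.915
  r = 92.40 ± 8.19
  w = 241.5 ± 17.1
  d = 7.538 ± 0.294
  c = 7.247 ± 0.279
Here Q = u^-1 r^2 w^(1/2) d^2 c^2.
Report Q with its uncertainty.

Since Q is a product/quotient, work with relative uncertainties:
  (-1·δu/u)² = (-1×0.100)² = 0.0101;  (2·δr/r)² = (2×0.0886)² = 0.0314;  (½·δw/w)² = (0.5×0.0708)² = 0.00125;  (2·δd/d)² = (2×0.0390)² = 0.00608;  (2·δc/c)² = (2×0.0385)² = 0.00593
δQ/Q = √(0.0548) = 0.234
Q = 4.341e+07, so δQ = 0.234 × 4.341e+07 = 1.02e+07.

(4.341 ± 1.02) × 10^7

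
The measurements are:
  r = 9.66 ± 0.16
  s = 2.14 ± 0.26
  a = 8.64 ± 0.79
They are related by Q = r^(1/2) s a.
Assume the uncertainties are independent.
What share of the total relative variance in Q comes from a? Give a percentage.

36.1%

(δQ/Q)² = (½·δr/r)² + (1·δs/s)² + (1·δa/a)²
  r term: (0.5×0.0166)² = 6.86e-05
  s term: (1×0.121)² = 0.0148
  a term: (1×0.0914)² = 0.00836
Total = 0.0232. Share from a = 0.00836/0.0232 = 0.361.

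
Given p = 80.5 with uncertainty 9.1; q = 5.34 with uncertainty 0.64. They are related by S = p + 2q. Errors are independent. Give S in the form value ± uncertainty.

S is a linear combination, so absolute uncertainties add in quadrature:
  (δp)² = 82.8;  (2·δq)² = 1.64
δS = √(84.4) = 9.19
S = 91.2.

91.2 ± 9.19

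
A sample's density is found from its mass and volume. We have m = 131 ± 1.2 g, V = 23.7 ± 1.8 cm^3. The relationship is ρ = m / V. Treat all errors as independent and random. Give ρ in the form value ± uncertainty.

Since ρ is a product/quotient, work with relative uncertainties:
  (1·δm/m)² = (1×0.00916)² = 8.39e-05;  (-1·δV/V)² = (-1×0.0759)² = 0.00577
δρ/ρ = √(0.00585) = 0.0765
ρ = 5.53 g/cm^3, so δρ = 0.0765 × 5.53 = 0.423 g/cm^3.

5.53 ± 0.423 g/cm^3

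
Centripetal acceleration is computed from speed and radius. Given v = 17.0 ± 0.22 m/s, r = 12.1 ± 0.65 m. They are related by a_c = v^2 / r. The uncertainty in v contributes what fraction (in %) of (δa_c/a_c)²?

(δa_c/a_c)² = (2·δv/v)² + (-1·δr/r)²
  v term: (2×0.0129)² = 0.000670
  r term: (-1×0.0537)² = 0.00289
Total = 0.00356. Share from v = 0.000670/0.00356 = 0.188.

18.8%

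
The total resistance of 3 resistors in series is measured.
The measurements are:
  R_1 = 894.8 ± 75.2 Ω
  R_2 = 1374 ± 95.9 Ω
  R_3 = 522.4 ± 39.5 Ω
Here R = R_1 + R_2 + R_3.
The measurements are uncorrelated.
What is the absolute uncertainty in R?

Each term contributes (cᵢ δxᵢ)² to (δR)²:
  (δR_1)² = 5660;  (δR_2)² = 9200;  (δR_3)² = 1560
δR = √(16400) = 128 Ω

128 Ω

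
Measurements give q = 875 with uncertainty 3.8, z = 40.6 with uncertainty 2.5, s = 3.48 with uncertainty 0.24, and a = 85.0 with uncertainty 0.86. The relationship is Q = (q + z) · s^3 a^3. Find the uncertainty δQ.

Let u = q + z = 916. δu = √(δq² + δz²) = √(14.4 + 6.25) = 4.55, so δu/u = 0.00497.
Q is then a monomial in u, s, a:
δQ/Q = √((δu/u)² + (3·δs/s)² + (3·δa/a)²) = √(2.47e-05 + 0.0428 + 0.000921) = 0.209
Q = 2.37e+10, so δQ = 0.209 × 2.37e+10 = 4.96e+09.

4.96e+09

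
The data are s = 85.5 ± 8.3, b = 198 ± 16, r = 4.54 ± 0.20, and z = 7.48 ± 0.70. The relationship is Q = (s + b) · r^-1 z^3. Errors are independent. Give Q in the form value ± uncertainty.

26100 ± 7610

Let u = s + b = 284. δu = √(δs² + δb²) = √(68.9 + 256) = 18.0, so δu/u = 0.0636.
Q is then a monomial in u, r, z:
δQ/Q = √((δu/u)² + (-1·δr/r)² + (3·δz/z)²) = √(0.00404 + 0.00194 + 0.0788) = 0.291
Q = 26100, so δQ = 0.291 × 26100 = 7610.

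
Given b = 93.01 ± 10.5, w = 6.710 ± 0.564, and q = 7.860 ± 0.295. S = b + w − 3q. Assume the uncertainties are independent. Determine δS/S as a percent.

13.9%

For a sum/difference, combine absolute errors in quadrature:
  (δb)² = 110;  (δw)² = 0.318;  (3·δq)² = 0.783
δS = √(111) = 10.6
S = 76.14, so δS/S = 10.6/76.14 = 0.139.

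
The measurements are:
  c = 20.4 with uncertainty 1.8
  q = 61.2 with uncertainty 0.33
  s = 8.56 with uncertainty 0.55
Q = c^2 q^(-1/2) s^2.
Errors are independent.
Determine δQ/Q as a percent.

For a monomial Q ∝ c^2, q^(-1/2), s^2, fractional errors add in quadrature:
  (2·δc/c)² = (2×0.0882)² = 0.0311;  (−½·δq/q)² = (-0.5×0.00539)² = 7.27e-06;  (2·δs/s)² = (2×0.0643)² = 0.0165
δQ/Q = √(0.0477) = 0.218

21.8%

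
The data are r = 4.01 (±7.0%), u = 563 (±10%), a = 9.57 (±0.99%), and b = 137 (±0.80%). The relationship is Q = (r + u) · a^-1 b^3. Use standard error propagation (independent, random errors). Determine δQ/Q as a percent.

Let w = r + u = 567. δw = √(δr² + δu²) = √(0.0788 + 3170) = 56.3, so δw/w = 0.0993.
Q is then a monomial in w, a, b:
δQ/Q = √((δw/w)² + (-1·δa/a)² + (3·δb/b)²) = √(0.00986 + 9.8e-05 + 0.000576) = 0.103

10.3%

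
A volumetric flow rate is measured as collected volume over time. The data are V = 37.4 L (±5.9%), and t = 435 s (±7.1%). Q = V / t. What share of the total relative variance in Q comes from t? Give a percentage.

59.2%

(δQ/Q)² = (1·δV/V)² + (-1·δt/t)²
  V term: (1×0.0590)² = 0.00348
  t term: (-1×0.0710)² = 0.00504
Total = 0.00852. Share from t = 0.00504/0.00852 = 0.592.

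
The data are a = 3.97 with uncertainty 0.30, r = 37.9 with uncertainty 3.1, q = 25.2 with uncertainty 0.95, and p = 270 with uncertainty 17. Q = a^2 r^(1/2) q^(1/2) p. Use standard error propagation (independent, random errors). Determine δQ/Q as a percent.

Products/powers → add relative errors in quadrature, weighted by exponent:
  (2·δa/a)² = (2×0.0756)² = 0.0228;  (½·δr/r)² = (0.5×0.0818)² = 0.00167;  (½·δq/q)² = (0.5×0.0377)² = 0.000355;  (1·δp/p)² = (1×0.0630)² = 0.00396
δQ/Q = √(0.0288) = 0.170

17.0%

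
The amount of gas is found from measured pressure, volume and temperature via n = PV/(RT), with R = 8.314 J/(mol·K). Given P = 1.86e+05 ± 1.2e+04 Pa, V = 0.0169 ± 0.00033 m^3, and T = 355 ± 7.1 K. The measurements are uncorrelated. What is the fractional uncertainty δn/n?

0.0703

Relative error in a monomial: (δn/n)² = Σ (nᵢ · δxᵢ/xᵢ)².
  (1·δP/P)² = (1×0.0645)² = 0.00416;  (1·δV/V)² = (1×0.0195)² = 0.000381;  (-1·δT/T)² = (-1×0.0200)² = 0.000400
δn/n = √(0.00494) = 0.0703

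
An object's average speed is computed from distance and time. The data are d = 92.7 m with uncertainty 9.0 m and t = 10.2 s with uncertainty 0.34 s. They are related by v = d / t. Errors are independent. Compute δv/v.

Products/powers → add relative errors in quadrature, weighted by exponent:
  (1·δd/d)² = (1×0.0971)² = 0.00943;  (-1·δt/t)² = (-1×0.0333)² = 0.00111
δv/v = √(0.0105) = 0.103

0.103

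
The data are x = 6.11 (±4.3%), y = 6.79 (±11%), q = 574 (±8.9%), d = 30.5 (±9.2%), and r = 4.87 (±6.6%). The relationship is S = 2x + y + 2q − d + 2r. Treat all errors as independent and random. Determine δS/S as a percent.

Sums and differences: (δS)² = Σ (cᵢ δxᵢ)².
  (2·δx)² = 0.276;  (δy)² = 0.558;  (2·δq)² = 10400;  (δd)² = 7.87;  (2·δr)² = 0.413
δS = √(10400) = 102
S = 1150, so δS/S = 102/1150 = 0.0892.

8.92%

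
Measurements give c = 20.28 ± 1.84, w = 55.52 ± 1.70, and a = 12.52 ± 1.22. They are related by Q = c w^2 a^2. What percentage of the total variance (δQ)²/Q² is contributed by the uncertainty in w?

7.51%

(δQ/Q)² = (1·δc/c)² + (2·δw/w)² + (2·δa/a)²
  c term: (1×0.0907)² = 0.00823
  w term: (2×0.0306)² = 0.00375
  a term: (2×0.0974)² = 0.0380
Total = 0.0500. Share from w = 0.00375/0.0500 = 0.0751.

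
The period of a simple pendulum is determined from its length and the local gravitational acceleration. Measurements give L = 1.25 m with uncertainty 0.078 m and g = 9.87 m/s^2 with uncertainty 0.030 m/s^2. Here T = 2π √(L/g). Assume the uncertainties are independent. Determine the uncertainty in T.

0.0698 s

Products/powers → add relative errors in quadrature, weighted by exponent:
  (½·δL/L)² = (0.5×0.0624)² = 0.000973;  (−½·δg/g)² = (-0.5×0.00304)² = 2.31e-06
δT/T = √(0.000976) = 0.0312
T = 2.24 s, so δT = 0.0312 × 2.24 = 0.0698 s.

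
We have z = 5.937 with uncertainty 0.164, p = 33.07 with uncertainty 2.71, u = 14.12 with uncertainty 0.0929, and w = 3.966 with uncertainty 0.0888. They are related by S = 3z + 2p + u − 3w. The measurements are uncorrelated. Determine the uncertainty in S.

S is a linear combination, so absolute uncertainties add in quadrature:
  (3·δz)² = 0.242;  (2·δp)² = 29.4;  (δu)² = 0.00863;  (3·δw)² = 0.0710
δS = √(29.7) = 5.45

5.45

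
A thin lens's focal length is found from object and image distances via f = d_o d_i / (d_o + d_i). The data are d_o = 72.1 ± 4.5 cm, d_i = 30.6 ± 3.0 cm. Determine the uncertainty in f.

∂f/∂d_o = (d_i/(d_o+d_i))² = 0.0888;  ∂f/∂d_i = (d_o/(d_o+d_i))² = 0.493
δf = √((∂f/∂d_o · δd_o)² + (∂f/∂d_i · δd_i)²) = √(0.160 + 2.19) = 1.53 cm

1.53 cm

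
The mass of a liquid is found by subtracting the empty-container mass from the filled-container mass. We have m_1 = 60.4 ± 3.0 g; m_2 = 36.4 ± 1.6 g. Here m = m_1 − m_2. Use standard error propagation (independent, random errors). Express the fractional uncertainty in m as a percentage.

14.2%

For a sum/difference, combine absolute errors in quadrature:
  (δm_1)² = 9.00;  (δm_2)² = 2.56
δm = √(11.6) = 3.40 g
m = 24.0 g, so δm/m = 3.40/24.0 = 0.142.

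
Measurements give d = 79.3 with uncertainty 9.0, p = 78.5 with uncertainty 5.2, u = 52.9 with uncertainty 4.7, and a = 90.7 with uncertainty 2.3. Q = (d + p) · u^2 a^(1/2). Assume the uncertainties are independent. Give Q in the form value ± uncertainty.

Let w = d + p = 158. δw = √(δd² + δp²) = √(81.0 + 27.0) = 10.4, so δw/w = 0.0659.
Q is then a monomial in w, u, a:
δQ/Q = √((δw/w)² + (2·δu/u)² + (½·δa/a)²) = √(0.00434 + 0.0316 + 0.000161) = 0.190
Q = 4.21e+06, so δQ = 0.190 × 4.21e+06 = 7.99e+05.

(4.21 ± 0.799) × 10^6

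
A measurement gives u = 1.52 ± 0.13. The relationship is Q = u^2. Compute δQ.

0.395

Q ∝ u^2, so δQ/Q = |2| · δu/u = 2 × 0.0855 = 0.171.
Q = 2.31, so δQ = 0.171 × 2.31 = 0.395.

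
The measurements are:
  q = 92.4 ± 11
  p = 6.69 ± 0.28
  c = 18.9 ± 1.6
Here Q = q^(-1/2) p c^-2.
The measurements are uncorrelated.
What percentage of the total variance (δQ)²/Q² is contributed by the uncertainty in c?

(δQ/Q)² = (−½·δq/q)² + (1·δp/p)² + (-2·δc/c)²
  q term: (-0.5×0.119)² = 0.00354
  p term: (1×0.0419)² = 0.00175
  c term: (-2×0.0847)² = 0.0287
Total = 0.0340. Share from c = 0.0287/0.0340 = 0.844.

84.4%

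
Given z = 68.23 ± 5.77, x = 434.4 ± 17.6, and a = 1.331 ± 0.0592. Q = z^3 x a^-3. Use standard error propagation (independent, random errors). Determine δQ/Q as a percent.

28.9%

Q is a product of powers, so relative uncertainties combine in quadrature:
  (3·δz/z)² = (3×0.0846)² = 0.0644;  (1·δx/x)² = (1×0.0405)² = 0.00164;  (-3·δa/a)² = (-3×0.0445)² = 0.0178
δQ/Q = √(0.0838) = 0.289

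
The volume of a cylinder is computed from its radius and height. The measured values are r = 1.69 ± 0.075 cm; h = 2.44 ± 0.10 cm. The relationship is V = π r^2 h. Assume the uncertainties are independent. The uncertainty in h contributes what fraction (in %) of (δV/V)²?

17.6%

(δV/V)² = (2·δr/r)² + (1·δh/h)²
  r term: (2×0.0444)² = 0.00788
  h term: (1×0.0410)² = 0.00168
Total = 0.00956. Share from h = 0.00168/0.00956 = 0.176.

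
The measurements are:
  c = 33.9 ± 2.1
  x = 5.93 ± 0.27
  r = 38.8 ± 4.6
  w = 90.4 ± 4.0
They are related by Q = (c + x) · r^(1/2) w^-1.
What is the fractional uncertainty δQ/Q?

0.0911

Let u = c + x = 39.8. δu = √(δc² + δx²) = √(4.41 + 0.0729) = 2.12, so δu/u = 0.0532.
Q is then a monomial in u, r, w:
δQ/Q = √((δu/u)² + (½·δr/r)² + (-1·δw/w)²) = √(0.00283 + 0.00351 + 0.00196) = 0.0911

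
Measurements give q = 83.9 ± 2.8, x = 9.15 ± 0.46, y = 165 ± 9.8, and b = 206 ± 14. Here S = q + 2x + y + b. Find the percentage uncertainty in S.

Absolute uncertainties add in quadrature for a linear combination:
  (δq)² = 7.84;  (2·δx)² = 0.846;  (δy)² = 96.0;  (δb)² = 196
δS = √(301) = 17.3
S = 473, so δS/S = 17.3/473 = 0.0366.

3.66%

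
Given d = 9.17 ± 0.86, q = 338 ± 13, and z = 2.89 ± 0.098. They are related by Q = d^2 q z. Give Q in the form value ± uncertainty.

82100 ± 16000

Each factor contributes (exponent × relative error)² to (δQ/Q)²:
  (2·δd/d)² = (2×0.0938)² = 0.0352;  (1·δq/q)² = (1×0.0385)² = 0.00148;  (1·δz/z)² = (1×0.0339)² = 0.00115
δQ/Q = √(0.0378) = 0.194
Q = 82100, so δQ = 0.194 × 82100 = 16000.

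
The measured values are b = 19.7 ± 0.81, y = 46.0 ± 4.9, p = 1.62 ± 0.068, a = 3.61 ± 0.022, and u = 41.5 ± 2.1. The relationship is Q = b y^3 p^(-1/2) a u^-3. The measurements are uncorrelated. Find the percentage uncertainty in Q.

35.7%

For a monomial Q ∝ b, y^3, p^(-1/2), a, u^-3, fractional errors add in quadrature:
  (1·δb/b)² = (1×0.0411)² = 0.00169;  (3·δy/y)² = (3×0.107)² = 0.102;  (−½·δp/p)² = (-0.5×0.0420)² = 0.000440;  (1·δa/a)² = (1×0.00609)² = 3.71e-05;  (-3·δu/u)² = (-3×0.0506)² = 0.0230
δQ/Q = √(0.127) = 0.357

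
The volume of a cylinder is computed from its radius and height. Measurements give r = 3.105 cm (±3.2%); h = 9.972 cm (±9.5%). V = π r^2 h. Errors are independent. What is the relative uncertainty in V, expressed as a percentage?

11.5%

Since V is a product/quotient, work with relative uncertainties:
  (2·δr/r)² = (2×0.0320)² = 0.00410;  (1·δh/h)² = (1×0.0950)² = 0.00903
δV/V = √(0.0131) = 0.115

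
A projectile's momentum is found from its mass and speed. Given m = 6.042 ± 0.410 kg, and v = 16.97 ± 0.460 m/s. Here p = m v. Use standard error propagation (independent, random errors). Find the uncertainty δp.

Since p is a product/quotient, work with relative uncertainties:
  (1·δm/m)² = (1×0.0679)² = 0.00460;  (1·δv/v)² = (1×0.0271)² = 0.000735
δp/p = √(0.00534) = 0.0731
p = 102.5 kg·m/s, so δp = 0.0731 × 102.5 = 7.49 kg·m/s.

7.49 kg·m/s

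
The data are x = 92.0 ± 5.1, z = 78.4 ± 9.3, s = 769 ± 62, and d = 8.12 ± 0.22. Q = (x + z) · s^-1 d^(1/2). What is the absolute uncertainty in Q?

0.0649

Let u = x + z = 170. δu = √(δx² + δz²) = √(26.0 + 86.5) = 10.6, so δu/u = 0.0622.
Q is then a monomial in u, s, d:
δQ/Q = √((δu/u)² + (-1·δs/s)² + (½·δd/d)²) = √(0.00387 + 0.00650 + 0.000184) = 0.103
Q = 0.631, so δQ = 0.103 × 0.631 = 0.0649.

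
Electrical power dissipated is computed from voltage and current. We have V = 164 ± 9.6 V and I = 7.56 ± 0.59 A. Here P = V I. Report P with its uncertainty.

1240 ± 121 W

Relative error in a monomial: (δP/P)² = Σ (nᵢ · δxᵢ/xᵢ)².
  (1·δV/V)² = (1×0.0585)² = 0.00343;  (1·δI/I)² = (1×0.0780)² = 0.00609
δP/P = √(0.00952) = 0.0976
P = 1240 W, so δP = 0.0976 × 1240 = 121 W.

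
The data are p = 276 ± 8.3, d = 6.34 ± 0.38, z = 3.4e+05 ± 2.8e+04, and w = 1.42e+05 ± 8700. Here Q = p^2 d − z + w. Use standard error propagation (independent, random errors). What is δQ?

Let h = p^2·d = 4.83e+05. δh/h = √((2·δp/p)² + (1·δd/d)²) = √(0.00362 + 0.00359) = 0.0849, so δh = 41000.
Q = h − z + w: δQ = √(δh² + δz² + δw²) = √(1.68e+09 + 7.84e+08 + 7.57e+07) = 50400

50400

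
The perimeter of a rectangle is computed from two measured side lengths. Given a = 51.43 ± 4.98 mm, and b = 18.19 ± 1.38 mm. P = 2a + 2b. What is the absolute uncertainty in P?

10.3 mm

Each term contributes (cᵢ δxᵢ)² to (δP)²:
  (2·δa)² = 99.2;  (2·δb)² = 7.62
δP = √(107) = 10.3 mm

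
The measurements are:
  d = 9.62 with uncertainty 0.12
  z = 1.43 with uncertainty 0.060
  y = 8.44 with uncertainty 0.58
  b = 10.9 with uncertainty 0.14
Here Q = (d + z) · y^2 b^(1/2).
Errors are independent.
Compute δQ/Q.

Let u = d + z = 11.0. δu = √(δd² + δz²) = √(0.0144 + 0.00360) = 0.134, so δu/u = 0.0121.
Q is then a monomial in u, y, b:
δQ/Q = √((δu/u)² + (2·δy/y)² + (½·δb/b)²) = √(0.000147 + 0.0189 + 4.12e-05) = 0.138

0.138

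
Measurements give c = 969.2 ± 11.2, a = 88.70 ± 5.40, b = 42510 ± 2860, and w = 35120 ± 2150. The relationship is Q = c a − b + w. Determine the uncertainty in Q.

6420

Let p = c·a = 85970. δp/p = √((1·δc/c)² + (1·δa/a)²) = √(0.000134 + 0.00371) = 0.0620, so δp = 5330.
Q = p − b + w: δQ = √(δp² + δb² + δw²) = √(2.84e+07 + 8.18e+06 + 4.62e+06) = 6420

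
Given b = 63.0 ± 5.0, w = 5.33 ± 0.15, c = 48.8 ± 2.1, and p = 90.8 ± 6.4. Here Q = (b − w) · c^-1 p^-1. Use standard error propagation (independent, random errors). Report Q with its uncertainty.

Let u = b − w = 57.7. δu = √(δb² + δw²) = √(25.0 + 0.0225) = 5.00, so δu/u = 0.0867.
Q is then a monomial in u, c, p:
δQ/Q = √((δu/u)² + (-1·δc/c)² + (-1·δp/p)²) = √(0.00752 + 0.00185 + 0.00497) = 0.120
Q = 0.0130, so δQ = 0.120 × 0.0130 = 0.00156.

0.0130 ± 0.00156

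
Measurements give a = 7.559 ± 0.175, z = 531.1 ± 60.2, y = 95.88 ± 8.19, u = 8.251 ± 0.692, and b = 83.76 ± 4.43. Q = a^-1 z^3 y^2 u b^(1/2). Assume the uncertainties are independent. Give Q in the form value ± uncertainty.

Each factor contributes (exponent × relative error)² to (δQ/Q)²:
  (-1·δa/a)² = (-1×0.0232)² = 0.000536;  (3·δz/z)² = (3×0.113)² = 0.116;  (2·δy/y)² = (2×0.0854)² = 0.0292;  (1·δu/u)² = (1×0.0839)² = 0.00703;  (½·δb/b)² = (0.5×0.0529)² = 0.000699
δQ/Q = √(0.153) = 0.391
Q = 1.376e+13, so δQ = 0.391 × 1.376e+13 = 5.38e+12.

(1.376 ± 0.538) × 10^13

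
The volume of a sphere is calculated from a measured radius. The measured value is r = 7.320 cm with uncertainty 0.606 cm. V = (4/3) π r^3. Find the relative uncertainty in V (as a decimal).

V ∝ r^3, so δV/V = |3| · δr/r = 3 × 0.0828 = 0.248.

0.248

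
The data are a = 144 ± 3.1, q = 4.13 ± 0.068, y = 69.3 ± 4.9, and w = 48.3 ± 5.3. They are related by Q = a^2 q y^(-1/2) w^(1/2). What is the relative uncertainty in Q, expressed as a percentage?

Since Q is a product/quotient, work with relative uncertainties:
  (2·δa/a)² = (2×0.0215)² = 0.00185;  (1·δq/q)² = (1×0.0165)² = 0.000271;  (−½·δy/y)² = (-0.5×0.0707)² = 0.00125;  (½·δw/w)² = (0.5×0.110)² = 0.00301
δQ/Q = √(0.00638) = 0.0799

7.99%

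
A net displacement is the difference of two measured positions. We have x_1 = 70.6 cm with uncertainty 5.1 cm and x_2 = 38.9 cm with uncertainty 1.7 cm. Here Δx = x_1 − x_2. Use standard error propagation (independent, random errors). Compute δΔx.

5.38 cm

Δx is a linear combination, so absolute uncertainties add in quadrature:
  (δx_1)² = 26.0;  (δx_2)² = 2.89
δΔx = √(28.9) = 5.38 cm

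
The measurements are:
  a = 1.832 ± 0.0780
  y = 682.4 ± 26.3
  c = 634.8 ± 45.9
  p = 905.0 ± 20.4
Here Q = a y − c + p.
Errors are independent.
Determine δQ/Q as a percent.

Let w = a·y = 1250. δw/w = √((1·δa/a)² + (1·δy/y)²) = √(0.00181 + 0.00149) = 0.0574, so δw = 71.8.
Q = w − c + p: δQ = √(δw² + δc² + δp²) = √(5150 + 2110 + 416) = 87.6
Q = 1520, so δQ/Q = 87.6/1520 = 0.0576.

5.76%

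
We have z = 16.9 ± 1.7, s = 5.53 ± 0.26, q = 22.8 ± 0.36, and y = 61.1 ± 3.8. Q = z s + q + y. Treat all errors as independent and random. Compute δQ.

Let p = z·s = 93.5. δp/p = √((1·δz/z)² + (1·δs/s)²) = √(0.0101 + 0.00221) = 0.111, so δp = 10.4.
Q = p + q + y: δQ = √(δp² + δq² + δy²) = √(108 + 0.130 + 14.4) = 11.1

11.1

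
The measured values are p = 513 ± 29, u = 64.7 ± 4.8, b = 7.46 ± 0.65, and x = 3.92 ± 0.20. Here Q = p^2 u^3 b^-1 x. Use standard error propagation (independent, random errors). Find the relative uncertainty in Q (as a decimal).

For a monomial Q ∝ p^2, u^3, b^-1, x, fractional errors add in quadrature:
  (2·δp/p)² = (2×0.0565)² = 0.0128;  (3·δu/u)² = (3×0.0742)² = 0.0495;  (-1·δb/b)² = (-1×0.0871)² = 0.00759;  (1·δx/x)² = (1×0.0510)² = 0.00260
δQ/Q = √(0.0725) = 0.269

0.269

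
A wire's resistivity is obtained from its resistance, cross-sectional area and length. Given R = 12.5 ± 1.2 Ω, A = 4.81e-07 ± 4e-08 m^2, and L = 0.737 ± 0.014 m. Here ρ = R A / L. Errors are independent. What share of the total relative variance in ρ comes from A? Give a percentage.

41.9%

(δρ/ρ)² = (1·δR/R)² + (1·δA/A)² + (-1·δL/L)²
  R term: (1×0.0960)² = 0.00922
  A term: (1×0.0832)² = 0.00692
  L term: (-1×0.0190)² = 0.000361
Total = 0.0165. Share from A = 0.00692/0.0165 = 0.419.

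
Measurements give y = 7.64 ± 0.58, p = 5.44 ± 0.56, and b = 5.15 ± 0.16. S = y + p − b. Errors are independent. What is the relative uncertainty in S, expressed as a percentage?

10.4%

S is a linear combination, so absolute uncertainties add in quadrature:
  (δy)² = 0.336;  (δp)² = 0.314;  (δb)² = 0.0256
δS = √(0.676) = 0.822
S = 7.93, so δS/S = 0.822/7.93 = 0.104.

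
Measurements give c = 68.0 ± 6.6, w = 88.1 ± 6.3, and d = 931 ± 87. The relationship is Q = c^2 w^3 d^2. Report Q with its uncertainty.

Relative error in a monomial: (δQ/Q)² = Σ (nᵢ · δxᵢ/xᵢ)².
  (2·δc/c)² = (2×0.0971)² = 0.0377;  (3·δw/w)² = (3×0.0715)² = 0.0460;  (2·δd/d)² = (2×0.0934)² = 0.0349
δQ/Q = √(0.119) = 0.344
Q = 2.74e+15, so δQ = 0.344 × 2.74e+15 = 9.44e+14.

(2.74 ± 0.944) × 10^15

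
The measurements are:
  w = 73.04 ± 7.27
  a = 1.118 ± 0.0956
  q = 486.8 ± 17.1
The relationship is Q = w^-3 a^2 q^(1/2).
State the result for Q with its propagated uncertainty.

Products/powers → add relative errors in quadrature, weighted by exponent:
  (-3·δw/w)² = (-3×0.0995)² = 0.0892;  (2·δa/a)² = (2×0.0855)² = 0.0292;  (½·δq/q)² = (0.5×0.0351)² = 0.000308
δQ/Q = √(0.119) = 0.345
Q = 7.077e-05, so δQ = 0.345 × 7.077e-05 = 2.44e-05.

(7.077 ± 2.44) × 10^-5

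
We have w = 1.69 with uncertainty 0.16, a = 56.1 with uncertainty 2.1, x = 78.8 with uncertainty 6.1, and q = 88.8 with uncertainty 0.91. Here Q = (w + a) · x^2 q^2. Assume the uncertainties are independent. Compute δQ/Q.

0.160

Let u = w + a = 57.8. δu = √(δw² + δa²) = √(0.0256 + 4.41) = 2.11, so δu/u = 0.0364.
Q is then a monomial in u, x, q:
δQ/Q = √((δu/u)² + (2·δx/x)² + (2·δq/q)²) = √(0.00133 + 0.0240 + 0.000420) = 0.160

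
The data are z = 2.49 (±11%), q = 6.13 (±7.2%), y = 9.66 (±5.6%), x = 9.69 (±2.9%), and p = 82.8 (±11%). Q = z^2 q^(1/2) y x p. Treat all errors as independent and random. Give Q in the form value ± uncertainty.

(1.19 ± 0.305) × 10^5

Products/powers → add relative errors in quadrature, weighted by exponent:
  (2·δz/z)² = (2×0.110)² = 0.0484;  (½·δq/q)² = (0.5×0.0720)² = 0.00130;  (1·δy/y)² = (1×0.0560)² = 0.00314;  (1·δx/x)² = (1×0.0290)² = 0.000841;  (1·δp/p)² = (1×0.110)² = 0.0121
δQ/Q = √(0.0658) = 0.256
Q = 1.19e+05, so δQ = 0.256 × 1.19e+05 = 30500.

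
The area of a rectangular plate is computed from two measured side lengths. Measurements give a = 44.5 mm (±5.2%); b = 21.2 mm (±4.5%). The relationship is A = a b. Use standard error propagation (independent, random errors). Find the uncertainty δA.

Relative error in a monomial: (δA/A)² = Σ (nᵢ · δxᵢ/xᵢ)².
  (1·δa/a)² = (1×0.0520)² = 0.00270;  (1·δb/b)² = (1×0.0450)² = 0.00202
δA/A = √(0.00473) = 0.0688
A = 943 mm^2, so δA = 0.0688 × 943 = 64.9 mm^2.

64.9 mm^2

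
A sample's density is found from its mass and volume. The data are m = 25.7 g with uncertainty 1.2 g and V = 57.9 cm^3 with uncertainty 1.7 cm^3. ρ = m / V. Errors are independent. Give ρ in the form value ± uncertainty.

Products/powers → add relative errors in quadrature, weighted by exponent:
  (1·δm/m)² = (1×0.0467)² = 0.00218;  (-1·δV/V)² = (-1×0.0294)² = 0.000862
δρ/ρ = √(0.00304) = 0.0552
ρ = 0.444 g/cm^3, so δρ = 0.0552 × 0.444 = 0.0245 g/cm^3.

0.444 ± 0.0245 g/cm^3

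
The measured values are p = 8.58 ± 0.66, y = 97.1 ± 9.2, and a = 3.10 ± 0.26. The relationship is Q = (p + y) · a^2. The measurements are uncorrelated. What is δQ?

192

Let u = p + y = 106. δu = √(δp² + δy²) = √(0.436 + 84.6) = 9.22, so δu/u = 0.0873.
Q is then a monomial in u, a:
δQ/Q = √((δu/u)² + (2·δa/a)²) = √(0.00762 + 0.0281) = 0.189
Q = 1020, so δQ = 0.189 × 1020 = 192.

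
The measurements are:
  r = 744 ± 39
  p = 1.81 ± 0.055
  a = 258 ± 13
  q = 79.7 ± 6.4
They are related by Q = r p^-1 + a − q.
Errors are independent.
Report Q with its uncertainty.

589 ± 28.8

Let w = r·p^-1 = 411. δw/w = √((1·δr/r)² + (-1·δp/p)²) = √(0.00275 + 0.000923) = 0.0606, so δw = 24.9.
Q = w + a − q: δQ = √(δw² + δa² + δq²) = √(620 + 169 + 41.0) = 28.8
Q = 589.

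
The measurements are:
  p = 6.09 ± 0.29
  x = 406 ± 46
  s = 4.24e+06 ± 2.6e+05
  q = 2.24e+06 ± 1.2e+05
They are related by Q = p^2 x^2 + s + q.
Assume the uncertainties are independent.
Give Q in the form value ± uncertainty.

Let w = p^2·x^2 = 6.11e+06. δw/w = √((2·δp/p)² + (2·δx/x)²) = √(0.00907 + 0.0513) = 0.246, so δw = 1.5e+06.
Q = w + s + q: δQ = √(δw² + δs² + δq²) = √(2.26e+12 + 6.76e+10 + 1.44e+10) = 1.53e+06
Q = 1.26e+07.

(1.26 ± 0.153) × 10^7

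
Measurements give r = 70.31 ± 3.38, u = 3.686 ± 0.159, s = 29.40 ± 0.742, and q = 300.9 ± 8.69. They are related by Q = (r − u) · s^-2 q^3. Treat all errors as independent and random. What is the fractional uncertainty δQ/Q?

Let w = r − u = 66.62. δw = √(δr² + δu²) = √(11.4 + 0.0253) = 3.38, so δw/w = 0.0508.
Q is then a monomial in w, s, q:
δQ/Q = √((δw/w)² + (-2·δs/s)² + (3·δq/q)²) = √(0.00258 + 0.00255 + 0.00751) = 0.112

0.112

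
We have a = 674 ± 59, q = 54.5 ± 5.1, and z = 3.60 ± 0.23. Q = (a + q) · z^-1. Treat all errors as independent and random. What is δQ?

20.9

Let u = a + q = 728. δu = √(δa² + δq²) = √(3480 + 26.0) = 59.2, so δu/u = 0.0813.
Q is then a monomial in u, z:
δQ/Q = √((δu/u)² + (-1·δz/z)²) = √(0.00661 + 0.00408) = 0.103
Q = 202, so δQ = 0.103 × 202 = 20.9.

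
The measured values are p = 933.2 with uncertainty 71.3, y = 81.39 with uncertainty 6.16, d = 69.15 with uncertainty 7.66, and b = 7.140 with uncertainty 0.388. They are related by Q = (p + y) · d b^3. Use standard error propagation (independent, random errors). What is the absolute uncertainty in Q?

5.35e+06

Let u = p + y = 1015. δu = √(δp² + δy²) = √(5080 + 37.9) = 71.6, so δu/u = 0.0705.
Q is then a monomial in u, d, b:
δQ/Q = √((δu/u)² + (1·δd/d)² + (3·δb/b)²) = √(0.00498 + 0.0123 + 0.0266) = 0.209
Q = 2.554e+07, so δQ = 0.209 × 2.554e+07 = 5.35e+06.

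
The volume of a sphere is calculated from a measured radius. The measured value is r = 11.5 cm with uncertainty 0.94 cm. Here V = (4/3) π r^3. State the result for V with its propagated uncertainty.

6370 ± 1560 cm^3

V ∝ r^3, so δV/V = |3| · δr/r = 3 × 0.0817 = 0.245.
V = 6370 cm^3, so δV = 0.245 × 6370 = 1560 cm^3.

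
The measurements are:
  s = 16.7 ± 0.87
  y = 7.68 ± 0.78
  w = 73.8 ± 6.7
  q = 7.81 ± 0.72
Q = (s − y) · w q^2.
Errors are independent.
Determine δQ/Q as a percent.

24.3%

Let u = s − y = 9.02. δu = √(δs² + δy²) = √(0.757 + 0.608) = 1.17, so δu/u = 0.130.
Q is then a monomial in u, w, q:
δQ/Q = √((δu/u)² + (1·δw/w)² + (2·δq/q)²) = √(0.0168 + 0.00824 + 0.0340) = 0.243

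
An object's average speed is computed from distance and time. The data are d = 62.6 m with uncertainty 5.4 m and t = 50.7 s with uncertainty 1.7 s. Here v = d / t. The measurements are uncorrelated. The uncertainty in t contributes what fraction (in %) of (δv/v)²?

(δv/v)² = (1·δd/d)² + (-1·δt/t)²
  d term: (1×0.0863)² = 0.00744
  t term: (-1×0.0335)² = 0.00112
Total = 0.00857. Share from t = 0.00112/0.00857 = 0.131.

13.1%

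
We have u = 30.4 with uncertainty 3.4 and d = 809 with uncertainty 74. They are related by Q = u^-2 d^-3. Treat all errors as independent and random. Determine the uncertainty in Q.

For a monomial Q ∝ u^-2, d^-3, fractional errors add in quadrature:
  (-2·δu/u)² = (-2×0.112)² = 0.0500;  (-3·δd/d)² = (-3×0.0915)² = 0.0753
δQ/Q = √(0.125) = 0.354
Q = 2.04e-12, so δQ = 0.354 × 2.04e-12 = 7.24e-13.

7.24e-13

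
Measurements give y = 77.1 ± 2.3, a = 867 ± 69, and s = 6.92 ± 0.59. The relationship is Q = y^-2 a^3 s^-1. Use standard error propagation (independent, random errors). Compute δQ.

Each factor contributes (exponent × relative error)² to (δQ/Q)²:
  (-2·δy/y)² = (-2×0.0298)² = 0.00356;  (3·δa/a)² = (3×0.0796)² = 0.0570;  (-1·δs/s)² = (-1×0.0853)² = 0.00727
δQ/Q = √(0.0678) = 0.260
Q = 15800, so δQ = 0.260 × 15800 = 4130.

4130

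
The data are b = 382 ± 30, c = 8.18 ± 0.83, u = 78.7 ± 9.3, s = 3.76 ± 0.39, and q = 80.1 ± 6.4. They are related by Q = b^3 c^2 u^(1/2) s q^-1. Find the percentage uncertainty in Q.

34.3%

Each factor contributes (exponent × relative error)² to (δQ/Q)²:
  (3·δb/b)² = (3×0.0785)² = 0.0555;  (2·δc/c)² = (2×0.101)² = 0.0412;  (½·δu/u)² = (0.5×0.118)² = 0.00349;  (1·δs/s)² = (1×0.104)² = 0.0108;  (-1·δq/q)² = (-1×0.0799)² = 0.00638
δQ/Q = √(0.117) = 0.343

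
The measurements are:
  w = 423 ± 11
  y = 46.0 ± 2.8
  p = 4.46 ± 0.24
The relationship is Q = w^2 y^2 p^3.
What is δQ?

7.01e+09

Q is a product of powers, so relative uncertainties combine in quadrature:
  (2·δw/w)² = (2×0.0260)² = 0.00270;  (2·δy/y)² = (2×0.0609)² = 0.0148;  (3·δp/p)² = (3×0.0538)² = 0.0261
δQ/Q = √(0.0436) = 0.209
Q = 3.36e+10, so δQ = 0.209 × 3.36e+10 = 7.01e+09.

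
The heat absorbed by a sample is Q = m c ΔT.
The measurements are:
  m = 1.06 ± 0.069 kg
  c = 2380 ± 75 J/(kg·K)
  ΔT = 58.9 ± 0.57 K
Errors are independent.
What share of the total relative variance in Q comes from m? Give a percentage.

(δQ/Q)² = (1·δm/m)² + (1·δc/c)² + (1·δΔT/ΔT)²
  m term: (1×0.0651)² = 0.00424
  c term: (1×0.0315)² = 0.000993
  ΔT term: (1×0.00968)² = 9.37e-05
Total = 0.00532. Share from m = 0.00424/0.00532 = 0.796.

79.6%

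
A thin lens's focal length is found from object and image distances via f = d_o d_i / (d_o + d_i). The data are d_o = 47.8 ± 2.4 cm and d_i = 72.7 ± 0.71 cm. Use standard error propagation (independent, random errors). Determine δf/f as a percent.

3.05%

∂f/∂d_o = (d_i/(d_o+d_i))² = 0.364;  ∂f/∂d_i = (d_o/(d_o+d_i))² = 0.157
δf = √((∂f/∂d_o · δd_o)² + (∂f/∂d_i · δd_i)²) = √(0.763 + 0.0125) = 0.881 cm
f = 28.8 cm, so δf/f = 0.881/28.8 = 0.0305.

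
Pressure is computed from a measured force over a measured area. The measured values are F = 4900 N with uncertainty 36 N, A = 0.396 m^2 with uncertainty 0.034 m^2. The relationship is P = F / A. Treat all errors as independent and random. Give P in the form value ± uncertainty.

12400 ± 1070 Pa

P is a product of powers, so relative uncertainties combine in quadrature:
  (1·δF/F)² = (1×0.00735)² = 5.4e-05;  (-1·δA/A)² = (-1×0.0859)² = 0.00737
δP/P = √(0.00743) = 0.0862
P = 12400 Pa, so δP = 0.0862 × 12400 = 1070 Pa.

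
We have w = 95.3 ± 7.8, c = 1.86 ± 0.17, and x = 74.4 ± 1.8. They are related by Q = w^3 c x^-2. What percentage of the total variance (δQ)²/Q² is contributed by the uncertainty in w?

84.9%

(δQ/Q)² = (3·δw/w)² + (1·δc/c)² + (-2·δx/x)²
  w term: (3×0.0818)² = 0.0603
  c term: (1×0.0914)² = 0.00835
  x term: (-2×0.0242)² = 0.00234
Total = 0.0710. Share from w = 0.0603/0.0710 = 0.849.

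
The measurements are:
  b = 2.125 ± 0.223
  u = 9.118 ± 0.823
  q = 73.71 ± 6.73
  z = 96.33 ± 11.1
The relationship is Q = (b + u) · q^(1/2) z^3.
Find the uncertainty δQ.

Let w = b + u = 11.24. δw = √(δb² + δu²) = √(0.0497 + 0.677) = 0.853, so δw/w = 0.0758.
Q is then a monomial in w, q, z:
δQ/Q = √((δw/w)² + (½·δq/q)² + (3·δz/z)²) = √(0.00575 + 0.00208 + 0.119) = 0.357
Q = 8.628e+07, so δQ = 0.357 × 8.628e+07 = 3.08e+07.

3.08e+07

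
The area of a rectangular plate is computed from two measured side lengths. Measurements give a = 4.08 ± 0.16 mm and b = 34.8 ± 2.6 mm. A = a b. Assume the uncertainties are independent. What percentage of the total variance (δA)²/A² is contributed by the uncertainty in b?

(δA/A)² = (1·δa/a)² + (1·δb/b)²
  a term: (1×0.0392)² = 0.00154
  b term: (1×0.0747)² = 0.00558
Total = 0.00712. Share from b = 0.00558/0.00712 = 0.784.

78.4%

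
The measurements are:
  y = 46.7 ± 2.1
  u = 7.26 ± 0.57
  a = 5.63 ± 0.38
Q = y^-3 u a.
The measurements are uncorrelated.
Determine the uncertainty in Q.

6.82e-05

Since Q is a product/quotient, work with relative uncertainties:
  (-3·δy/y)² = (-3×0.0450)² = 0.0182;  (1·δu/u)² = (1×0.0785)² = 0.00616;  (1·δa/a)² = (1×0.0675)² = 0.00456
δQ/Q = √(0.0289) = 0.170
Q = 0.000401, so δQ = 0.170 × 0.000401 = 6.82e-05.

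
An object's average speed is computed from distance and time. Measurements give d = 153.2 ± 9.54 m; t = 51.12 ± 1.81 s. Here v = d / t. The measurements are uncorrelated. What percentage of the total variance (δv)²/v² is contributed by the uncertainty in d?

75.6%

(δv/v)² = (1·δd/d)² + (-1·δt/t)²
  d term: (1×0.0623)² = 0.00388
  t term: (-1×0.0354)² = 0.00125
Total = 0.00513. Share from d = 0.00388/0.00513 = 0.756.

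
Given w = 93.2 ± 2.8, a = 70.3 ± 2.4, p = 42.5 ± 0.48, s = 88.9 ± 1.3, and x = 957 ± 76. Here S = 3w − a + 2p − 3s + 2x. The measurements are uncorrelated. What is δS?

152

For a sum/difference, combine absolute errors in quadrature:
  (3·δw)² = 70.6;  (δa)² = 5.76;  (2·δp)² = 0.922;  (3·δs)² = 15.2;  (2·δx)² = 23100
δS = √(23200) = 152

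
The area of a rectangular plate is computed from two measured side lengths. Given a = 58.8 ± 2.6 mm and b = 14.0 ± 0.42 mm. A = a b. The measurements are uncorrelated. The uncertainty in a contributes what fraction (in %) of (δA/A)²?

(δA/A)² = (1·δa/a)² + (1·δb/b)²
  a term: (1×0.0442)² = 0.00196
  b term: (1×0.0300)² = 0.000900
Total = 0.00286. Share from a = 0.00196/0.00286 = 0.685.

68.5%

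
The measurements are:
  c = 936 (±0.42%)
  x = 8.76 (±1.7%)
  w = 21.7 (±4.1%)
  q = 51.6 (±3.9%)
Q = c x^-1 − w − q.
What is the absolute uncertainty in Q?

2.89

Let p = c·x^-1 = 107. δp/p = √((1·δc/c)² + (-1·δx/x)²) = √(1.76e-05 + 0.000289) = 0.0175, so δp = 1.87.
Q = p − w − q: δQ = √(δp² + δw² + δq²) = √(3.50 + 0.792 + 4.05) = 2.89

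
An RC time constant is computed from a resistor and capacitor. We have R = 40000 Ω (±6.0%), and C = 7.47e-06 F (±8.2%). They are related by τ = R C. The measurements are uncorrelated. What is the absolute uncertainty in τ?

Products/powers → add relative errors in quadrature, weighted by exponent:
  (1·δR/R)² = (1×0.0600)² = 0.00360;  (1·δC/C)² = (1×0.0820)² = 0.00672
δτ/τ = √(0.0103) = 0.102
τ = 0.299 s, so δτ = 0.102 × 0.299 = 0.0304 s.

0.0304 s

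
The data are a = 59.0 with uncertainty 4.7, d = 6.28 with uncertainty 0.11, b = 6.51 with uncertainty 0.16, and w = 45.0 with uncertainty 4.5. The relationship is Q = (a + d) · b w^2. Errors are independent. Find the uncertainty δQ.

Let u = a + d = 65.3. δu = √(δa² + δd²) = √(22.1 + 0.0121) = 4.70, so δu/u = 0.0720.
Q is then a monomial in u, b, w:
δQ/Q = √((δu/u)² + (1·δb/b)² + (2·δw/w)²) = √(0.00519 + 0.000604 + 0.0400) = 0.214
Q = 8.61e+05, so δQ = 0.214 × 8.61e+05 = 1.84e+05.

1.84e+05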